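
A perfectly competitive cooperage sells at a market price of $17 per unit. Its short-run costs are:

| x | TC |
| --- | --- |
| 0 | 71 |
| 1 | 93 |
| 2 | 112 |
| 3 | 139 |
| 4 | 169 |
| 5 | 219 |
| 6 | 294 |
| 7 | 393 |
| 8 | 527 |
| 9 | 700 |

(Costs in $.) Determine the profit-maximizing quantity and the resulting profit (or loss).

Tabulate TR − TC: x=0: -71; x=1: -76; x=2: -78; x=3: -88; x=4: -101; x=5: -134; x=6: -192; x=7: -274; x=8: -391; x=9: -547.
Profit is highest at x = 0. Equivalently, the lowest AVC in the table is 41/2 ≈ $20.50 at x = 2, and P = $17 falls below it — price never covers variable cost, so the firm shuts down and loses only its fixed cost.

x = 0 (shut down); profit = -$71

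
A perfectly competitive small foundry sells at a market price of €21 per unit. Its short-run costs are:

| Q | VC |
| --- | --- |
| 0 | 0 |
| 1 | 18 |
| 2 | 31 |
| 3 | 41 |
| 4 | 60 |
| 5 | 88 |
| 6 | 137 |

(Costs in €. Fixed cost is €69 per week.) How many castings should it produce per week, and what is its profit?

Q = 4; profit = -€45

Tabulate TR − TC: Q=0: -69; Q=1: -66; Q=2: -58; Q=3: -47; Q=4: -45; Q=5: -52; Q=6: -80.
Profit is maximized at Q = 4. AVC there is 60/4 = €15 ≤ P, so producing beats shutting down (which would give -€69).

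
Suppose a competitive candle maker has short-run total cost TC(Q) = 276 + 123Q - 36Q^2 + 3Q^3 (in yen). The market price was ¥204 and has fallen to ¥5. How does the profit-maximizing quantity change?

AVC = 123 - 36Q + 3Q^2, minimized at Q = 6 where min AVC = ¥15. MC = 123 - 72Q + 9Q^2.
With P = ¥204 above the shutdown price, P = MC gives Q = 9.
At P = ¥5 < min AVC = ¥15, price no longer covers variable cost at any output, so the firm shuts down: Q = 0.

Output falls from 9 to 0 (the firm shuts down)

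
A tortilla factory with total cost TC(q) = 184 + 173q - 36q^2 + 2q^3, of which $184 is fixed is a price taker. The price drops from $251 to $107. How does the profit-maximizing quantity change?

MC = 173 - 72q + 6q^2; the shutdown threshold is min AVC = $11 (at q = 9).
At P = $251 ≥ min AVC, set P = MC on the rising branch: q = 13.
At P = $107 ≥ min AVC, set P = MC: q = 11. The firm stays open but cuts output.

Output falls from 13 to 11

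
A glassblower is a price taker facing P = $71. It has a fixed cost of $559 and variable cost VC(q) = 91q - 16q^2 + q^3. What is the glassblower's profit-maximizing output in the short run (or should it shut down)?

Produce at q = 10

Strip out fixed cost: VC = 91q - 16q^2 + q^3. Then AVC = 91 - 16q + q^2 and MC = 91 - 32q + 3q^2.
AVC hits its minimum where MC = AVC, at q = 8, giving min AVC = 91 - 16·8 + 8^2 = $27.
Because $71 ≥ $27, revenue can cover variable cost; the firm operates.
Solving P = MC: 20 - 32q + 3q^2 = 0 ⇒ q = 2/3 or 10. On the upward-sloping branch, q* = 10.
Check: AVC at q = 10 is $31 ≤ P, so revenue covers variable cost.
Profit = P·q − TC = 71·10 − 869 = -$159, a loss, but smaller than the $559 fixed cost the firm would lose by shutting down.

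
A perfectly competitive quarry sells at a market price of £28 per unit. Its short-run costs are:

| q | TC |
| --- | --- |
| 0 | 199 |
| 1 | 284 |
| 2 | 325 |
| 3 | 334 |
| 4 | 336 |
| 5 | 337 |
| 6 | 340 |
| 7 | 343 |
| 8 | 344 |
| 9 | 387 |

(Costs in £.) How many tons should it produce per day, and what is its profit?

Profit at each row (π = 28q − TC): q=0: -199; q=1: -256; q=2: -269; q=3: -250; q=4: -224; q=5: -197; q=6: -172; q=7: -147; q=8: -120; q=9: -135.
Profit is maximized at q = 8. AVC there is 145/8 = £18.12 ≤ P, so producing beats shutting down (which would give -£199).

q = 8; profit = -£120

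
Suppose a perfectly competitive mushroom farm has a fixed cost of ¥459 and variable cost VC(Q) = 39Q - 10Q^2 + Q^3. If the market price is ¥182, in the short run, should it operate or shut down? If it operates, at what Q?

From TC, MC = TC'(Q) = 39 - 20Q + 3Q^2 and AVC = VC/Q = 39 - 10Q + Q^2.
AVC hits its minimum where MC = AVC, at Q = 5, giving min AVC = 39 - 10·5 + 5^2 = ¥14.
Since P = ¥182 ≥ min AVC = ¥14, price covers variable cost and the firm should produce.
P = MC gives -143 - 20Q + 3Q^2 = 0, with roots -13/3 and 11. Take the larger (rising MC): Q* = 11.
Check: AVC at Q = 11 is ¥50 ≤ P, so revenue covers variable cost.
Profit = P·Q − TC = 182·11 − 1009 = ¥993.

Produce at Q = 11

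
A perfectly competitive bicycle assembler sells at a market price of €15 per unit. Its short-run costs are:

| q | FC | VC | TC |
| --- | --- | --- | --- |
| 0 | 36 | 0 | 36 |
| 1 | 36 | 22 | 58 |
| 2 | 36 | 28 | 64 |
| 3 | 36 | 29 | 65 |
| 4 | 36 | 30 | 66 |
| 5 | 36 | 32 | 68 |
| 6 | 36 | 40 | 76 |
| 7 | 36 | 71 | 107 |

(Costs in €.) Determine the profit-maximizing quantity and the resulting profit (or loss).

q = 6; profit = €14

Tabulate TR − TC: q=0: -36; q=1: -43; q=2: -34; q=3: -20; q=4: -6; q=5: 7; q=6: 14; q=7: -2.
Profit is maximized at q = 6. AVC there is 40/6 = €6.67 ≤ P, so producing beats shutting down (which would give -€36).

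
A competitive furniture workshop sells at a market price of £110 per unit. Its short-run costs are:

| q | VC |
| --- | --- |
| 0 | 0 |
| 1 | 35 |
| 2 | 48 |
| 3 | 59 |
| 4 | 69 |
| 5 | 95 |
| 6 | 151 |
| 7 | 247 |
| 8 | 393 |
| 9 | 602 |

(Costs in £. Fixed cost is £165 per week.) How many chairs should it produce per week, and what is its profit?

Profit at each row (π = 110q − TC): q=0: -165; q=1: -90; q=2: 7; q=3: 106; q=4: 206; q=5: 290; q=6: 344; q=7: 358; q=8: 322; q=9: 223.
Profit is maximized at q = 7. AVC there is 247/7 = £35.29 ≤ P, so producing beats shutting down (which would give -£165).

q = 7; profit = £358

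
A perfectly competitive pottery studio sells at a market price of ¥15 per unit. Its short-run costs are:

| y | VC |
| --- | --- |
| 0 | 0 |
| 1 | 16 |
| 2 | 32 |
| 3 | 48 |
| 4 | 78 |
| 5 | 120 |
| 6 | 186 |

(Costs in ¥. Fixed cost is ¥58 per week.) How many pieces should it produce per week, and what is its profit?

Compute π = P·y − TC at each output: y=0: -58; y=1: -59; y=2: -60; y=3: -61; y=4: -76; y=5: -103; y=6: -154.
Profit is highest at y = 0. Equivalently, the lowest AVC in the table is 16/1 ≈ ¥16 at y = 1, and P = ¥15 falls below it — price never covers variable cost, so the firm shuts down and loses only its fixed cost.

y = 0 (shut down); profit = -¥58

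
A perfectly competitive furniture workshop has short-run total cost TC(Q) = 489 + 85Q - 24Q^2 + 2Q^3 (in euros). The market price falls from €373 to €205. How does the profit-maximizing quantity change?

MC = 85 - 48Q + 6Q^2; the shutdown threshold is min AVC = €13 (at Q = 6).
With P = €373 above the shutdown price, P = MC gives Q = 12.
At P = €205 ≥ min AVC, set P = MC: Q = 10. The firm stays open but cuts output.

Output falls from 12 to 10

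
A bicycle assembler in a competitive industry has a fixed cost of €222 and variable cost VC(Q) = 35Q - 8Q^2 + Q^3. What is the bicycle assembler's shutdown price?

Short-run supply begins at min AVC. From VC = 35Q - 8Q^2 + Q^3, AVC = 35 - 8Q + Q^2.
At the minimum of AVC, MC = AVC. MC = 35 - 16Q + 3Q^2; setting MC = AVC gives 2Q^2 - 8Q = 0, so Q = 4. min AVC = 19.
For P < €19 the firm produces nothing.

€19 per unit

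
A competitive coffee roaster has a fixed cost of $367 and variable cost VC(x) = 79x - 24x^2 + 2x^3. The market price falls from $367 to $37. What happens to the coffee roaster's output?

MC = 79 - 48x + 6x^2; the shutdown threshold is min AVC = $7 (at x = 6).
At P = $367 ≥ min AVC, set P = MC on the rising branch: x = 12.
At P = $37 ≥ min AVC, set P = MC: x = 7. The firm stays open but cuts output.

Output falls from 12 to 7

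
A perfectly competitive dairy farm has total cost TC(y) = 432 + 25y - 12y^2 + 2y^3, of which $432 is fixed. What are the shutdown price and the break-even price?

Shutdown price = min AVC. AVC = 25 - 12y + 2y^2, with vertex at y = 3 and minimum $7.
ATC = 432/y + 25 - 12y + 2y^2. Setting dATC/dy = −432/y^2 − 12 + 4y = 0 gives y = 6 (since 4·6^3 − 12·6^2 = 432).
min ATC = 432/6 + 25 − 12·6 + 2·6^2 = $97. That is the break-even price.
For $7 ≤ P < $97 the firm produces at a loss; below $7 it shuts down.

Shutdown price = $7; break-even price = $97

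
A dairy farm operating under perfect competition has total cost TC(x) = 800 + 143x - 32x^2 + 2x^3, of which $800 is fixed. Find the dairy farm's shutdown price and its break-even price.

Shutdown price = $15; break-even price = $103

Shutdown price = min AVC. AVC = 143 - 32x + 2x^2, with vertex at x = 8 and minimum $15.
ATC = 800/x + 143 - 32x + 2x^2. Setting dATC/dx = −800/x^2 − 32 + 4x = 0 gives x = 10 (since 4·10^3 − 32·10^2 = 800).
min ATC = 800/10 + 143 − 32·10 + 2·10^2 = $103. That is the break-even price.
For $15 ≤ P < $103 the firm produces at a loss; below $15 it shuts down.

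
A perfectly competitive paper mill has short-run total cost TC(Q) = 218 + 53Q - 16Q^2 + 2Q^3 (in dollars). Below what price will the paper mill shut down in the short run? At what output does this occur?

$21 per unit, at Q = 4

The firm shuts down when price falls below the minimum of average variable cost. AVC = VC/Q = 53 - 16Q + 2Q^2.
At the minimum of AVC, MC = AVC. MC = 53 - 32Q + 6Q^2; setting MC = AVC gives 4Q^2 - 16Q = 0, so Q = 4. min AVC = 21.
The firm shuts down for any P below $21.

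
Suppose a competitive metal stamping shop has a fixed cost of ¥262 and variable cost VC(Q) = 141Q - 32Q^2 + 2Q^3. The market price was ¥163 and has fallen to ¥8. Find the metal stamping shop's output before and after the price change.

AVC = 141 - 32Q + 2Q^2, minimized at Q = 8 where min AVC = ¥13. MC = 141 - 64Q + 6Q^2.
With P = ¥163 above the shutdown price, P = MC gives Q = 11.
At P = ¥8 < min AVC = ¥13, price no longer covers variable cost at any output, so the firm shuts down: Q = 0.

Output falls from 11 to 0 (the firm shuts down)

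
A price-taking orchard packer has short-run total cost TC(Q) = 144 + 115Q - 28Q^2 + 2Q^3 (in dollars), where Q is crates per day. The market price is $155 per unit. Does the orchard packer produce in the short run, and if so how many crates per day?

Produce at Q = 10

Strip out fixed cost: VC = 115Q - 28Q^2 + 2Q^3. Then AVC = 115 - 28Q + 2Q^2 and MC = 115 - 56Q + 6Q^2.
The AVC parabola has its vertex at Q = 28/4 = 7, where AVC = 115 - 28·7 + 2·7^2 = $17.
Since P = $155 ≥ min AVC = $17, price covers variable cost and the firm should produce.
Set P = MC: 155 = 115 - 56Q + 6Q^2 → -40 - 56Q + 6Q^2 = 0. The roots are Q = -2/3 and Q = 10; the profit-maximizing output is on the rising part of MC, so Q* = 10.
Check: AVC at Q = 10 is $35 ≤ P, so revenue covers variable cost.
Profit = P·Q − TC = 155·10 − 494 = $1056.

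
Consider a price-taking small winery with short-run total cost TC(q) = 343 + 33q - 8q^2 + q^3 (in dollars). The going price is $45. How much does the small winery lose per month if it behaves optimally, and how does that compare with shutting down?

AVC = 33 - 8q + q^2 has its minimum $17 at q = 4; price $45 clears that bar, so the firm operates.
With MC = 33 - 16q + 3q^2, P = MC on the upward-sloping part at q* = 6.
TR = 45·6 = 270. TC = 343 + 126 = 469. Profit = 270 − 469 = -$199.
That loss of $199 beats the $343 the firm would lose by shutting down; producing recovers $144 of fixed cost.

Profit = -$199 at q = 6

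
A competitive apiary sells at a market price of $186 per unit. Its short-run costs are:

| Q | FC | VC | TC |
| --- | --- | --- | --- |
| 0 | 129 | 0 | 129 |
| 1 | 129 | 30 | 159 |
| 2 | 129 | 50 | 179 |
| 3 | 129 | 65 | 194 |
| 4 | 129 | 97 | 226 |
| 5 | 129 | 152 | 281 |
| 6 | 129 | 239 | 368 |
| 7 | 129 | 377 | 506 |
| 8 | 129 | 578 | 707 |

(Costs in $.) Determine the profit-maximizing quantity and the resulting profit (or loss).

Q = 7; profit = $796

Profit at each row (π = 186Q − TC): Q=0: -129; Q=1: 27; Q=2: 193; Q=3: 364; Q=4: 518; Q=5: 649; Q=6: 748; Q=7: 796; Q=8: 781.
Profit is maximized at Q = 7. AVC there is 377/7 = $53.86 ≤ P, so producing beats shutting down (which would give -$129).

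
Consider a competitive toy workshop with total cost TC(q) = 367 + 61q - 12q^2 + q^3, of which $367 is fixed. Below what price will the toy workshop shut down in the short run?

$25 per unit

Short-run supply begins at min AVC. From VC = 61q - 12q^2 + q^3, AVC = 61 - 12q + q^2.
At the minimum of AVC, MC = AVC. MC = 61 - 24q + 3q^2; setting MC = AVC gives 2q^2 - 12q = 0, so q = 6. min AVC = 25.
The firm shuts down for any P below $25.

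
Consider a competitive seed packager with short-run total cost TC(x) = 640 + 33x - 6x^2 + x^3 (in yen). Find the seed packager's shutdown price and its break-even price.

Shutdown price = min AVC. AVC = 33 - 6x + x^2, with vertex at x = 3 and minimum ¥24.
ATC = 640/x + 33 - 6x + x^2. Setting dATC/dx = −640/x^2 − 6 + 2x = 0 gives x = 8 (since 2·8^3 − 6·8^2 = 640).
min ATC = 640/8 + 33 − 6·8 + 8^2 = ¥129. That is the break-even price.
Between these two prices the firm operates at a loss; above ¥129 it earns a profit.

Shutdown price = ¥24; break-even price = ¥129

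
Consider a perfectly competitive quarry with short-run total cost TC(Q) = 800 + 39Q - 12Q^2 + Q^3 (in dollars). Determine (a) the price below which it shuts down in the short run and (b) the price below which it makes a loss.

Shutdown price = $3; break-even price = $99

Shutdown price = min AVC. AVC = 39 - 12Q + Q^2, with vertex at Q = 6 and minimum $3.
ATC = 800/Q + 39 - 12Q + Q^2. Setting dATC/dQ = −800/Q^2 − 12 + 2Q = 0 gives Q = 10 (since 2·10^3 − 12·10^2 = 800).
min ATC = 800/10 + 39 − 12·10 + 10^2 = $99. That is the break-even price.
Between these two prices the firm operates at a loss; above $99 it earns a profit.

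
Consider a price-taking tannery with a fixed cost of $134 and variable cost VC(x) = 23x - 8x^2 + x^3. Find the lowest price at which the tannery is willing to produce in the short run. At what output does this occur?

The firm shuts down when price falls below the minimum of average variable cost. AVC = VC/x = 23 - 8x + x^2.
dAVC/dx = -8 + 2x = 0 gives x = 4. min AVC = 23 - 8·4 + 4^2 = 7.
For P < $7 the firm produces nothing.

$7 per unit, at x = 4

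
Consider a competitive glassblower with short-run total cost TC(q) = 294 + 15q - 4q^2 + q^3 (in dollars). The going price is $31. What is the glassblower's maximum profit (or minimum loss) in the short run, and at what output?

Profit = -$230 at q = 4

AVC = 15 - 4q + q^2; min AVC = $11 at q = 2. Since P = $31 ≥ min AVC, the firm produces.
With MC = 15 - 8q + 3q^2, P = MC on the upward-sloping part at q* = 4.
TR = 31·4 = 124. TC = 294 + 60 = 354. Profit = 124 − 354 = -$230.
Shutting down would mean losing the fixed cost of $294, so operating at a loss of $230 is better by $64.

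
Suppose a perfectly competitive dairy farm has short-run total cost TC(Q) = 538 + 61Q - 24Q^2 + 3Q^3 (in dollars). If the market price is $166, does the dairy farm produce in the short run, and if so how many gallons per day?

Variable cost is VC = 61Q - 24Q^2 + 3Q^3, so AVC = VC/Q = 61 - 24Q + 3Q^2 and MC = dTC/dQ = 61 - 48Q + 9Q^2.
AVC hits its minimum where MC = AVC, at Q = 4, giving min AVC = 61 - 24·4 + 3·4^2 = $13.
Because $166 ≥ $13, revenue can cover variable cost; the firm operates.
Solving P = MC: -105 - 48Q + 9Q^2 = 0 ⇒ Q = -5/3 or 7. On the upward-sloping branch, Q* = 7.
Check: AVC at Q = 7 is $40 ≤ P, so revenue covers variable cost.
Profit = P·Q − TC = 166·7 − 818 = $344.

Produce at Q = 7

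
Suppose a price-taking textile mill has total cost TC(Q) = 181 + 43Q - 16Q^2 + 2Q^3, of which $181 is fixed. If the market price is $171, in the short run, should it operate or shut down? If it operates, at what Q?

Produce at Q = 8

Variable cost is VC = 43Q - 16Q^2 + 2Q^3, so AVC = VC/Q = 43 - 16Q + 2Q^2 and MC = dTC/dQ = 43 - 32Q + 6Q^2.
The AVC parabola has its vertex at Q = 16/4 = 4, where AVC = 43 - 16·4 + 2·4^2 = $11.
Because $171 ≥ $11, revenue can cover variable cost; the firm operates.
Solving P = MC: -128 - 32Q + 6Q^2 = 0 ⇒ Q = -8/3 or 8. On the upward-sloping branch, Q* = 8.
Check: AVC at Q = 8 is $43 ≤ P, so revenue covers variable cost.
Profit = P·Q − TC = 171·8 − 525 = $843.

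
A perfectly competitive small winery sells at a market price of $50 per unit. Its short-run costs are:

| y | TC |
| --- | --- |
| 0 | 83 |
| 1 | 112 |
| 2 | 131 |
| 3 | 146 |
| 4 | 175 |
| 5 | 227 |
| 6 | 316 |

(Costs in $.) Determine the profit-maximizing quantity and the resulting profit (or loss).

y = 4; profit = $25

Tabulate TR − TC: y=0: -83; y=1: -62; y=2: -31; y=3: 4; y=4: 25; y=5: 23; y=6: -16.
Profit is maximized at y = 4. AVC there is 92/4 = $23 ≤ P, so producing beats shutting down (which would give -$83).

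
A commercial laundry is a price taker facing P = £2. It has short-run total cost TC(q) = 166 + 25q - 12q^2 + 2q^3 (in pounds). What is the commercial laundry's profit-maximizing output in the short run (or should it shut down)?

Shut down

Strip out fixed cost: VC = 25q - 12q^2 + 2q^3. Then AVC = 25 - 12q + 2q^2 and MC = 25 - 24q + 6q^2.
AVC is minimized where dAVC/dq = -12 + 4q = 0, at q = 3; min AVC = 25 - 12·3 + 2·3^2 = £7.
With P < min AVC (£2 < £7), every unit sold adds to the loss.
The firm minimizes its loss by shutting down and losing only its fixed cost of £166.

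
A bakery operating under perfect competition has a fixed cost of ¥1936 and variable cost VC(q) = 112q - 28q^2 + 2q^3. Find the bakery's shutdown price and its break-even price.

Shutdown price = ¥14; break-even price = ¥222

AVC = 112 - 28q + 2q^2; minimized at q = 7, giving min AVC = ¥14. That is the shutdown price.
ATC = 1936/q + 112 - 28q + 2q^2. Setting dATC/dq = −1936/q^2 − 28 + 4q = 0 gives q = 11 (since 4·11^3 − 28·11^2 = 1936).
min ATC = 1936/11 + 112 − 28·11 + 2·11^2 = ¥222. That is the break-even price.
Between these two prices the firm operates at a loss; above ¥222 it earns a profit.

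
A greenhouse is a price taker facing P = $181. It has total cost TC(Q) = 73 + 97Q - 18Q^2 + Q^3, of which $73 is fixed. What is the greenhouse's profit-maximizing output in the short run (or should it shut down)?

Produce at Q = 14

Strip out fixed cost: VC = 97Q - 18Q^2 + Q^3. Then AVC = 97 - 18Q + Q^2 and MC = 97 - 36Q + 3Q^2.
The AVC parabola has its vertex at Q = 18/2 = 9, where AVC = 97 - 18·9 + 9^2 = $16.
P = $181 exceeds min AVC = $16, so the firm stays open.
Set P = MC: 181 = 97 - 36Q + 3Q^2 → -84 - 36Q + 3Q^2 = 0. The roots are Q = -2 and Q = 14; the profit-maximizing output is on the rising part of MC, so Q* = 14.
Check: AVC at Q = 14 is $41 ≤ P, so revenue covers variable cost.
Profit = P·Q − TC = 181·14 − 647 = $1887.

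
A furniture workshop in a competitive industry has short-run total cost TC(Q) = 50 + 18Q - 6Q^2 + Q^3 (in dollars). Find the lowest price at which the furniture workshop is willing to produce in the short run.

The shutdown price is the minimum of AVC. VC = 18Q - 6Q^2 + Q^3, so AVC = 18 - 6Q + Q^2.
dAVC/dQ = -6 + 2Q = 0 gives Q = 3. min AVC = 18 - 6·3 + 3^2 = 9.
The firm shuts down for any P below $9.

$9 per unit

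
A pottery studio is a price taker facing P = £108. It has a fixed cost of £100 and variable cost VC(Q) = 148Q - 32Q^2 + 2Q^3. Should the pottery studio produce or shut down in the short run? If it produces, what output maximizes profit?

Produce at Q = 10

Variable cost is VC = 148Q - 32Q^2 + 2Q^3, so AVC = VC/Q = 148 - 32Q + 2Q^2 and MC = dTC/dQ = 148 - 64Q + 6Q^2.
AVC hits its minimum where MC = AVC, at Q = 8, giving min AVC = 148 - 32·8 + 2·8^2 = £20.
P = £108 exceeds min AVC = £20, so the firm stays open.
P = MC gives 40 - 64Q + 6Q^2 = 0, with roots 2/3 and 10. Take the larger (rising MC): Q* = 10.
Check: AVC at Q = 10 is £28 ≤ P, so revenue covers variable cost.
Profit = P·Q − TC = 108·10 − 380 = £700.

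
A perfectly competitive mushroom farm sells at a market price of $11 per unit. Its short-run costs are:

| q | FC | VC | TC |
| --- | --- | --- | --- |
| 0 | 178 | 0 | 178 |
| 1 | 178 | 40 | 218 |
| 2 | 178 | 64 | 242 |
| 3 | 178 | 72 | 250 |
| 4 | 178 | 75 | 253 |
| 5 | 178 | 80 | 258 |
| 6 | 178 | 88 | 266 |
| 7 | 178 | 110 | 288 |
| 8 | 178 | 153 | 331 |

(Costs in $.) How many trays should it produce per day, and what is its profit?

Tabulate TR − TC: q=0: -178; q=1: -207; q=2: -220; q=3: -217; q=4: -209; q=5: -203; q=6: -200; q=7: -211; q=8: -243.
Profit is highest at q = 0. Equivalently, the lowest AVC in the table is 88/6 ≈ $14.67 at q = 6, and P = $11 falls below it — price never covers variable cost, so the firm shuts down and loses only its fixed cost.

q = 0 (shut down); profit = -$178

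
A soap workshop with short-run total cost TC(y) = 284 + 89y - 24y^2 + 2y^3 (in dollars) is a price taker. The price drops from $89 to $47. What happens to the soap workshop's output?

Output falls from 8 to 7

MC = 89 - 48y + 6y^2; the shutdown threshold is min AVC = $17 (at y = 6).
With P = $89 above the shutdown price, P = MC gives y = 8.
At P = $47 ≥ min AVC, set P = MC: y = 7. The firm stays open but cuts output.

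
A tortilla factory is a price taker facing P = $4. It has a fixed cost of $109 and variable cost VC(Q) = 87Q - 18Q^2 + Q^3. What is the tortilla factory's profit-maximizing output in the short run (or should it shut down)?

From TC, MC = TC'(Q) = 87 - 36Q + 3Q^2 and AVC = VC/Q = 87 - 18Q + Q^2.
AVC is minimized where dAVC/dQ = -18 + 2Q = 0, at Q = 9; min AVC = 87 - 18·9 + 9^2 = $6.
P = $4 lies below min AVC = $6; no output level covers variable cost.
Best response: produce nothing and absorb the $109 fixed cost.

Shut down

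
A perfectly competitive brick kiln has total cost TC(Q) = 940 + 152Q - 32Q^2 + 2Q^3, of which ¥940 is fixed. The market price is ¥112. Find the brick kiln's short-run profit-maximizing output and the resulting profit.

AVC = 152 - 32Q + 2Q^2 has its minimum ¥24 at Q = 8; price ¥112 clears that bar, so the firm operates.
MC = 152 - 64Q + 6Q^2. Setting P = MC and taking the root on the rising branch gives Q* = 10.
TR = 112·10 = 1120. TC = 940 + 320 = 1260. Profit = 1120 − 1260 = -¥140.
By producing, the firm covers all variable cost plus ¥800 of fixed cost; shutting down would lose the full ¥940.

Profit = -¥140 at Q = 10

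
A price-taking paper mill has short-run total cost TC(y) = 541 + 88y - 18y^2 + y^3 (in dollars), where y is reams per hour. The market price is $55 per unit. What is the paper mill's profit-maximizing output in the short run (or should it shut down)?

From TC, MC = TC'(y) = 88 - 36y + 3y^2 and AVC = VC/y = 88 - 18y + y^2.
AVC hits its minimum where MC = AVC, at y = 9, giving min AVC = 88 - 18·9 + 9^2 = $7.
Because $55 ≥ $7, revenue can cover variable cost; the firm operates.
Solving P = MC: 33 - 36y + 3y^2 = 0 ⇒ y = 1 or 11. On the upward-sloping branch, y* = 11.
Check: AVC at y = 11 is $11 ≤ P, so revenue covers variable cost.
Profit = P·y − TC = 55·11 − 662 = -$57, a loss, but smaller than the $541 fixed cost the firm would lose by shutting down.

Produce at y = 11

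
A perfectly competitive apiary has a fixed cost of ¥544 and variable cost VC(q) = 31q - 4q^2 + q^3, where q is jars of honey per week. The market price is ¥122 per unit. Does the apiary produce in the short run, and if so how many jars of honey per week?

From TC, MC = TC'(q) = 31 - 8q + 3q^2 and AVC = VC/q = 31 - 4q + q^2.
AVC is minimized where dAVC/dq = -4 + 2q = 0, at q = 2; min AVC = 31 - 4·2 + 2^2 = ¥27.
Because ¥122 ≥ ¥27, revenue can cover variable cost; the firm operates.
P = MC gives -91 - 8q + 3q^2 = 0, with roots -13/3 and 7. Take the larger (rising MC): q* = 7.
Check: AVC at q = 7 is ¥52 ≤ P, so revenue covers variable cost.
Profit = P·q − TC = 122·7 − 908 = -¥54, a loss, but smaller than the ¥544 fixed cost the firm would lose by shutting down.

Produce at q = 7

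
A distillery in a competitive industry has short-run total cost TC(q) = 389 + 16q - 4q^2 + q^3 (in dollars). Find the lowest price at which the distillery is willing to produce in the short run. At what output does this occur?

Short-run supply begins at min AVC. From VC = 16q - 4q^2 + q^3, AVC = 16 - 4q + q^2.
dAVC/dq = -4 + 2q = 0 gives q = 2. min AVC = 16 - 4·2 + 2^2 = 12.
The firm shuts down for any P below $12.

$12 per unit, at q = 2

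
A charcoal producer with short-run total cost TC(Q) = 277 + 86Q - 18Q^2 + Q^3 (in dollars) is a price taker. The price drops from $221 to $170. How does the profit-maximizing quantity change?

Output falls from 15 to 14

MC = 86 - 36Q + 3Q^2; the shutdown threshold is min AVC = $5 (at Q = 9).
With P = $221 above the shutdown price, P = MC gives Q = 15.
At P = $170 ≥ min AVC, set P = MC: Q = 14. The firm stays open but cuts output.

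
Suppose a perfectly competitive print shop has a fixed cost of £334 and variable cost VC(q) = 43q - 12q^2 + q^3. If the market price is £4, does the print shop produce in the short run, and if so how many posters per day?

From TC, MC = TC'(q) = 43 - 24q + 3q^2 and AVC = VC/q = 43 - 12q + q^2.
AVC is minimized where dAVC/dq = -12 + 2q = 0, at q = 6; min AVC = 43 - 12·6 + 6^2 = £7.
With P < min AVC (£4 < £7), every unit sold adds to the loss.
The firm minimizes its loss by shutting down and losing only its fixed cost of £334.

Shut down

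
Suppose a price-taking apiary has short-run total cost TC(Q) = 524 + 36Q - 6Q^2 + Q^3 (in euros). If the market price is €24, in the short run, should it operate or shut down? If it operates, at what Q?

Variable cost is VC = 36Q - 6Q^2 + Q^3, so AVC = VC/Q = 36 - 6Q + Q^2 and MC = dTC/dQ = 36 - 12Q + 3Q^2.
The AVC parabola has its vertex at Q = 6/2 = 3, where AVC = 36 - 6·3 + 3^2 = €27.
P = €24 lies below min AVC = €27; no output level covers variable cost.
The firm minimizes its loss by shutting down and losing only its fixed cost of €524.

Shut down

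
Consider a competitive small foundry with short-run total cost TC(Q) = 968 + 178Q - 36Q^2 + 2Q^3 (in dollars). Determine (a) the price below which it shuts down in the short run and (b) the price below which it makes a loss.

Shutdown price = $16; break-even price = $112

AVC = 178 - 36Q + 2Q^2; minimized at Q = 9, giving min AVC = $16. That is the shutdown price.
ATC = 968/Q + 178 - 36Q + 2Q^2. Setting dATC/dQ = −968/Q^2 − 36 + 4Q = 0 gives Q = 11 (since 4·11^3 − 36·11^2 = 968).
min ATC = 968/11 + 178 − 36·11 + 2·11^2 = $112. That is the break-even price.
For $16 ≤ P < $112 the firm produces at a loss; below $16 it shuts down.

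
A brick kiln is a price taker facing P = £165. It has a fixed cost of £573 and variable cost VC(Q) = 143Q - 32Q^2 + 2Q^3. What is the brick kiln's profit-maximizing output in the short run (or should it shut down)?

Strip out fixed cost: VC = 143Q - 32Q^2 + 2Q^3. Then AVC = 143 - 32Q + 2Q^2 and MC = 143 - 64Q + 6Q^2.
The AVC parabola has its vertex at Q = 32/4 = 8, where AVC = 143 - 32·8 + 2·8^2 = £15.
Because £165 ≥ £15, revenue can cover variable cost; the firm operates.
P = MC gives -22 - 64Q + 6Q^2 = 0, with roots -1/3 and 11. Take the larger (rising MC): Q* = 11.
Check: AVC at Q = 11 is £33 ≤ P, so revenue covers variable cost.
Profit = P·Q − TC = 165·11 − 936 = £879.

Produce at Q = 11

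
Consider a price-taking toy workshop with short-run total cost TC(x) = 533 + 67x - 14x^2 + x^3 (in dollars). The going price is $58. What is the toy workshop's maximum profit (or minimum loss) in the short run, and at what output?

AVC = 67 - 14x + x^2; min AVC = $18 at x = 7. Since P = $58 ≥ min AVC, the firm produces.
With MC = 67 - 28x + 3x^2, P = MC on the upward-sloping part at x* = 9.
TR = 58·9 = 522. TC = 533 + 198 = 731. Profit = 522 − 731 = -$209.
By producing, the firm covers all variable cost plus $324 of fixed cost; shutting down would lose the full $533.

Profit = -$209 at x = 9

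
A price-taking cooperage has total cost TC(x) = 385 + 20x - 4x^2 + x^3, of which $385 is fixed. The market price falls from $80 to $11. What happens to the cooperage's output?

Output falls from 6 to 0 (the firm shuts down)

AVC = 20 - 4x + x^2, minimized at x = 2 where min AVC = $16. MC = 20 - 8x + 3x^2.
With P = $80 above the shutdown price, P = MC gives x = 6.
At P = $11 < min AVC = $16, price no longer covers variable cost at any output, so the firm shuts down: x = 0.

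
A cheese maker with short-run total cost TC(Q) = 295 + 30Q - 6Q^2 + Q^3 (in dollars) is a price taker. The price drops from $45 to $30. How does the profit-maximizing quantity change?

AVC = 30 - 6Q + Q^2, minimized at Q = 3 where min AVC = $21. MC = 30 - 12Q + 3Q^2.
At P = $45 ≥ min AVC, set P = MC on the rising branch: Q = 5.
At P = $30 ≥ min AVC, set P = MC: Q = 4. The firm stays open but cuts output.

Output falls from 5 to 4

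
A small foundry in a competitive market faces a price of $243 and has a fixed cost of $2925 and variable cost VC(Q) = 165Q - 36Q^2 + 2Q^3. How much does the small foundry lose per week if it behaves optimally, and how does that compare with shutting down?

Profit = -$221 at Q = 13

AVC = 165 - 36Q + 2Q^2 has its minimum $3 at Q = 9; price $243 clears that bar, so the firm operates.
MC = 165 - 72Q + 6Q^2. Setting P = MC and taking the root on the rising branch gives Q* = 13.
TR = 243·13 = 3159. TC = 2925 + 455 = 3380. Profit = 3159 − 3380 = -$221.
That loss of $221 beats the $2925 the firm would lose by shutting down; producing recovers $2704 of fixed cost.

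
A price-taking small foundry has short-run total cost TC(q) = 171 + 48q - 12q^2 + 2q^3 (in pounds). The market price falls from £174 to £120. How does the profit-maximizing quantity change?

MC = 48 - 24q + 6q^2; the shutdown threshold is min AVC = £30 (at q = 3).
With P = £174 above the shutdown price, P = MC gives q = 7.
At P = £120 ≥ min AVC, set P = MC: q = 6. The firm stays open but cuts output.

Output falls from 7 to 6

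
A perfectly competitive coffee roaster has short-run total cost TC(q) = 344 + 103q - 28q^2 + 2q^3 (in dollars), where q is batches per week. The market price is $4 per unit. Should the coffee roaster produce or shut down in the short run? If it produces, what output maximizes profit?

Shut down

From TC, MC = TC'(q) = 103 - 56q + 6q^2 and AVC = VC/q = 103 - 28q + 2q^2.
AVC is minimized where dAVC/dq = -28 + 4q = 0, at q = 7; min AVC = 103 - 28·7 + 2·7^2 = $5.
P = $4 lies below min AVC = $5; no output level covers variable cost.
Shutting down limits the loss to fixed cost, $344.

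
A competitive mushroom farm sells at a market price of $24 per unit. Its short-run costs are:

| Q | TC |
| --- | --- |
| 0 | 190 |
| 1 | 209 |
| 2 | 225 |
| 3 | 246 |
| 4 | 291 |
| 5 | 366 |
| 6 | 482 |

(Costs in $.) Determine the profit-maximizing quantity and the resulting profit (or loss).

Q = 3; profit = -$174

Compute π = P·Q − TC at each output: Q=0: -190; Q=1: -185; Q=2: -177; Q=3: -174; Q=4: -195; Q=5: -246; Q=6: -338.
Profit is maximized at Q = 3. AVC there is 56/3 = $18.67 ≤ P, so producing beats shutting down (which would give -$190).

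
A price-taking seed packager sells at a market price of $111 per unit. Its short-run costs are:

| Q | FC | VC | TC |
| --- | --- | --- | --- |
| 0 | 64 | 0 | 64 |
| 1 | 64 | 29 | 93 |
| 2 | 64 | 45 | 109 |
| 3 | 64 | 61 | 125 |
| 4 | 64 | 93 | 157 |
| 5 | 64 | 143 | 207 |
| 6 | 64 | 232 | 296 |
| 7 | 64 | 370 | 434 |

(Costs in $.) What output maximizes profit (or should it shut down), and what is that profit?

Q = 6; profit = $370

Tabulate TR − TC: Q=0: -64; Q=1: 18; Q=2: 113; Q=3: 208; Q=4: 287; Q=5: 348; Q=6: 370; Q=7: 343.
Profit is maximized at Q = 6. AVC there is 232/6 = $38.67 ≤ P, so producing beats shutting down (which would give -$64).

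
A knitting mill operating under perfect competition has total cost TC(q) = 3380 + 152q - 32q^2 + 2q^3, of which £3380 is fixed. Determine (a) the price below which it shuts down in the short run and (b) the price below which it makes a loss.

Shutdown price = £24; break-even price = £334

Shutdown price = min AVC. AVC = 152 - 32q + 2q^2, with vertex at q = 8 and minimum £24.
ATC = 3380/q + 152 - 32q + 2q^2. Setting dATC/dq = −3380/q^2 − 32 + 4q = 0 gives q = 13 (since 4·13^3 − 32·13^2 = 3380).
min ATC = 3380/13 + 152 − 32·13 + 2·13^2 = £334. That is the break-even price.
Between these two prices the firm operates at a loss; above £334 it earns a profit.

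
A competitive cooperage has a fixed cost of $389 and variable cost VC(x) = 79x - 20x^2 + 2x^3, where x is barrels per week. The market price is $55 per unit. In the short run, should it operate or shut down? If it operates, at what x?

Produce at x = 6

Variable cost is VC = 79x - 20x^2 + 2x^3, so AVC = VC/x = 79 - 20x + 2x^2 and MC = dTC/dx = 79 - 40x + 6x^2.
AVC hits its minimum where MC = AVC, at x = 5, giving min AVC = 79 - 20·5 + 2·5^2 = $29.
Because $55 ≥ $29, revenue can cover variable cost; the firm operates.
P = MC gives 24 - 40x + 6x^2 = 0, with roots 2/3 and 6. Take the larger (rising MC): x* = 6.
Check: AVC at x = 6 is $31 ≤ P, so revenue covers variable cost.
Profit = P·x − TC = 55·6 − 575 = -$245, a loss, but smaller than the $389 fixed cost the firm would lose by shutting down.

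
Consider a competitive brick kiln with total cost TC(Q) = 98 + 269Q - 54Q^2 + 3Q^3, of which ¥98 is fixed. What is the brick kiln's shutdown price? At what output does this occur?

The firm shuts down when price falls below the minimum of average variable cost. AVC = VC/Q = 269 - 54Q + 3Q^2.
At the minimum of AVC, MC = AVC. MC = 269 - 108Q + 9Q^2; setting MC = AVC gives 6Q^2 - 54Q = 0, so Q = 9. min AVC = 26.
For P < ¥26 the firm produces nothing.

¥26 per unit, at Q = 9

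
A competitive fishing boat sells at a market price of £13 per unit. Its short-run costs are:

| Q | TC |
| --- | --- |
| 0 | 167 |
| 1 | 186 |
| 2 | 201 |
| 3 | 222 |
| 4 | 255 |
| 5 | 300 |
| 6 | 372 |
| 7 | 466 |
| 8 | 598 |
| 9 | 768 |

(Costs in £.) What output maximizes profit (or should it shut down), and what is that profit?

Tabulate TR − TC: Q=0: -167; Q=1: -173; Q=2: -175; Q=3: -183; Q=4: -203; Q=5: -235; Q=6: -294; Q=7: -375; Q=8: -494; Q=9: -651.
Profit is highest at Q = 0. Equivalently, the lowest AVC in the table is 34/2 ≈ £17 at Q = 2, and P = £13 falls below it — price never covers variable cost, so the firm shuts down and loses only its fixed cost.

Q = 0 (shut down); profit = -£167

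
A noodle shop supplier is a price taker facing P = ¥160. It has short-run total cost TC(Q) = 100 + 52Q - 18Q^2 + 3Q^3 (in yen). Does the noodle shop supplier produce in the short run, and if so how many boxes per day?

Strip out fixed cost: VC = 52Q - 18Q^2 + 3Q^3. Then AVC = 52 - 18Q + 3Q^2 and MC = 52 - 36Q + 9Q^2.
The AVC parabola has its vertex at Q = 18/6 = 3, where AVC = 52 - 18·3 + 3·3^2 = ¥25.
P = ¥160 exceeds min AVC = ¥25, so the firm stays open.
Solving P = MC: -108 - 36Q + 9Q^2 = 0 ⇒ Q = -2 or 6. On the upward-sloping branch, Q* = 6.
Check: AVC at Q = 6 is ¥52 ≤ P, so revenue covers variable cost.
Profit = P·Q − TC = 160·6 − 412 = ¥548.

Produce at Q = 6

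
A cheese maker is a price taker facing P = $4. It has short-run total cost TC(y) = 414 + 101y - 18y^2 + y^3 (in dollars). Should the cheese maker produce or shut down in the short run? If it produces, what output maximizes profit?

Strip out fixed cost: VC = 101y - 18y^2 + y^3. Then AVC = 101 - 18y + y^2 and MC = 101 - 36y + 3y^2.
AVC hits its minimum where MC = AVC, at y = 9, giving min AVC = 101 - 18·9 + 9^2 = $20.
Since P = $4 < min AVC = $20, price fails to cover variable cost at any output.
Shutting down limits the loss to fixed cost, $414.

Shut down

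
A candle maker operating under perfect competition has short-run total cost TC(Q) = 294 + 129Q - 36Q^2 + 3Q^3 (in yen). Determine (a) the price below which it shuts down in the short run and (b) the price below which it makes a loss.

Shutdown price = ¥21; break-even price = ¥66

Shutdown price = min AVC. AVC = 129 - 36Q + 3Q^2, with vertex at Q = 6 and minimum ¥21.
ATC = 294/Q + 129 - 36Q + 3Q^2. Setting dATC/dQ = −294/Q^2 − 36 + 6Q = 0 gives Q = 7 (since 6·7^3 − 36·7^2 = 294).
min ATC = 294/7 + 129 − 36·7 + 3·7^2 = ¥66. That is the break-even price.
Between these two prices the firm operates at a loss; above ¥66 it earns a profit.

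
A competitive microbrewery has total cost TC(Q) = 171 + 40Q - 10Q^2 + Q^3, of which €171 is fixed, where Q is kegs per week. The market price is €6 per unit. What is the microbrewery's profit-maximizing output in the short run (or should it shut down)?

Variable cost is VC = 40Q - 10Q^2 + Q^3, so AVC = VC/Q = 40 - 10Q + Q^2 and MC = dTC/dQ = 40 - 20Q + 3Q^2.
AVC is minimized where dAVC/dQ = -10 + 2Q = 0, at Q = 5; min AVC = 40 - 10·5 + 5^2 = €15.
P = €6 lies below min AVC = €15; no output level covers variable cost.
Best response: produce nothing and absorb the €171 fixed cost.

Shut down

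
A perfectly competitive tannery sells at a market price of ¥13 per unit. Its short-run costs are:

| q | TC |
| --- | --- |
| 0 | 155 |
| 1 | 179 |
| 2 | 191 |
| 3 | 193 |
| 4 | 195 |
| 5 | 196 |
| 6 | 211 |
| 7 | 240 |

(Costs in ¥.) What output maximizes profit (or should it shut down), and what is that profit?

Profit at each row (π = 13q − TC): q=0: -155; q=1: -166; q=2: -165; q=3: -154; q=4: -143; q=5: -131; q=6: -133; q=7: -149.
Profit is maximized at q = 5. AVC there is 41/5 = ¥8.20 ≤ P, so producing beats shutting down (which would give -¥155).

q = 5; profit = -¥131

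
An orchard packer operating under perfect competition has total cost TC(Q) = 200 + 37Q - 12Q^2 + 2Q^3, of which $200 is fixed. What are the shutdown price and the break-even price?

Shutdown price = $19; break-even price = $67

AVC = 37 - 12Q + 2Q^2; minimized at Q = 3, giving min AVC = $19. That is the shutdown price.
ATC = 200/Q + 37 - 12Q + 2Q^2. Setting dATC/dQ = −200/Q^2 − 12 + 4Q = 0 gives Q = 5 (since 4·5^3 − 12·5^2 = 200).
min ATC = 200/5 + 37 − 12·5 + 2·5^2 = $67. That is the break-even price.
For $19 ≤ P < $67 the firm produces at a loss; below $19 it shuts down.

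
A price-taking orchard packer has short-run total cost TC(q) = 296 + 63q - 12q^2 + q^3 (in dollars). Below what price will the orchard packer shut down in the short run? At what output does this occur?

$27 per unit, at q = 6

The shutdown price is the minimum of AVC. VC = 63q - 12q^2 + q^3, so AVC = 63 - 12q + q^2.
At the minimum of AVC, MC = AVC. MC = 63 - 24q + 3q^2; setting MC = AVC gives 2q^2 - 12q = 0, so q = 6. min AVC = 27.
The firm shuts down for any P below $27.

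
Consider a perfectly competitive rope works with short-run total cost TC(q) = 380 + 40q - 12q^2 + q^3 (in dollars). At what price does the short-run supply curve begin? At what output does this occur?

$4 per unit, at q = 6

Short-run supply begins at min AVC. From VC = 40q - 12q^2 + q^3, AVC = 40 - 12q + q^2.
dAVC/dq = -12 + 2q = 0 gives q = 6. min AVC = 40 - 12·6 + 6^2 = 4.
For P < $4 the firm produces nothing.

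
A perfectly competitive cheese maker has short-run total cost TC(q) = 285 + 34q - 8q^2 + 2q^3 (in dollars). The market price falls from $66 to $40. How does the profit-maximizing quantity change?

Output falls from 4 to 3

MC = 34 - 16q + 6q^2; the shutdown threshold is min AVC = $26 (at q = 2).
At P = $66 ≥ min AVC, set P = MC on the rising branch: q = 4.
At P = $40 ≥ min AVC, set P = MC: q = 3. The firm stays open but cuts output.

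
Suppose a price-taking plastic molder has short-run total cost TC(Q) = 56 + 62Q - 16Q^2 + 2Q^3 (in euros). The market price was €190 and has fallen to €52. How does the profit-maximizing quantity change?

Output falls from 8 to 5

MC = 62 - 32Q + 6Q^2; the shutdown threshold is min AVC = €30 (at Q = 4).
With P = €190 above the shutdown price, P = MC gives Q = 8.
At P = €52 ≥ min AVC, set P = MC: Q = 5. The firm stays open but cuts output.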